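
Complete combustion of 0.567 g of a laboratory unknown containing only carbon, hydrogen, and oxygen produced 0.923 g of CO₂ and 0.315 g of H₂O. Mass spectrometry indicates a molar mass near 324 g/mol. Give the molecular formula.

C12H20O10

mol C = 0.923 g CO₂ ÷ 44.009 g/mol = 0.02097 mol
mol H = 2 × 0.315 g H₂O ÷ 18.015 g/mol = 0.03497 mol
mass O = 0.567 − (0.2519 + 0.03525) = 0.2798 g → mol O = 0.2798 ÷ 15.999 = 0.01749 mol
Divide by the smallest (0.01749 mol): C 1.199, H 1.999, O 1.000
Multiplying each by 5 gives whole numbers: C 6.00, H 10.00, O 5.00
Empirical formula: C6H10O5
Empirical-formula mass = 162.14 g/mol; 324 ÷ 162.14 ≈ 2, so the molecular formula is C12H20O10.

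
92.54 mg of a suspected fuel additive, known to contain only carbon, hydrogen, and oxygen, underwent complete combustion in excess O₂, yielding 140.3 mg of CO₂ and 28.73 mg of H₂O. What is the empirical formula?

mol C = 0.1403 g CO₂ ÷ 44.009 g/mol = 0.0031880 mol
mol H = 2 × 0.02873 g H₂O ÷ 18.015 g/mol = 0.0031896 mol
mass O = 0.09254 − (0.038291 + 0.0032151) = 0.051034 g → mol O = 0.051034 ÷ 15.999 = 0.0031898 mol
Divide by the smallest (0.0031880 mol): C 1.000, H 1.000, O 1.001

CHO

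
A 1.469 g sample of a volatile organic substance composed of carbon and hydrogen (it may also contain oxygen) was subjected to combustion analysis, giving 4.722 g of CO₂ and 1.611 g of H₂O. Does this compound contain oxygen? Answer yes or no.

mol C = 4.722 g CO₂ ÷ 44.009 g/mol = 0.10730 mol
mol H = 2 × 1.611 g H₂O ÷ 18.015 g/mol = 0.17885 mol
C and H together account for 1.4690 g — essentially the entire 1.469 g sample — so the compound contains no oxygen.

no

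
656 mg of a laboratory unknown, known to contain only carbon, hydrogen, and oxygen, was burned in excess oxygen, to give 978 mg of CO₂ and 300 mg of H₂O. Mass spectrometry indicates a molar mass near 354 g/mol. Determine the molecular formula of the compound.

mol C = 0.978 g CO₂ ÷ 44.009 g/mol = 0.02222 mol
mol H = 2 × 0.300 g H₂O ÷ 18.015 g/mol = 0.03331 mol
mass O = 0.656 − (0.2669 + 0.03357) = 0.3555 g → mol O = 0.3555 ÷ 15.999 = 0.02222 mol
Divide by the smallest (0.02222 mol): C 1.000, H 1.499, O 1.000
Multiplying each by 2 gives whole numbers: C 2.00, H 3.00, O 2.00
Empirical formula: C2H3O2
Empirical-formula mass = 59.04 g/mol; 354 ÷ 59.04 ≈ 6, so the molecular formula is C12H18O12.

C12H18O12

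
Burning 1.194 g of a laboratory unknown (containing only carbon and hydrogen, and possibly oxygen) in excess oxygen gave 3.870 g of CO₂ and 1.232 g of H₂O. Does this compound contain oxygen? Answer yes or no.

mol C = 3.870 g CO₂ ÷ 44.009 g/mol = 0.087937 mol
mol H = 2 × 1.232 g H₂O ÷ 18.015 g/mol = 0.13677 mol
C and H together account for 1.1941 g — essentially the entire 1.194 g sample — so the compound contains no oxygen.

no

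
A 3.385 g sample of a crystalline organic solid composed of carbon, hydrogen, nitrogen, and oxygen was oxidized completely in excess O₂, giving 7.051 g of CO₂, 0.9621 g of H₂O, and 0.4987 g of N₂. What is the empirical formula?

C9H6N2O3

mol C = 7.051 g CO₂ ÷ 44.009 g/mol = 0.16022 mol
mol H = 2 × 0.9621 g H₂O ÷ 18.015 g/mol = 0.10681 mol
mol N = 2 × 0.4987 g N₂ ÷ 28.014 g/mol = 0.035604 mol
mass O = 3.385 − (1.9244 + 0.10767 + 0.49870) = 0.85427 g → mol O = 0.85427 ÷ 15.999 = 0.053395 mol
Divide by the smallest (0.035604 mol): C 4.500, H 3.000, N 1.000, O 1.500
Multiplying each by 2 gives whole numbers: C 9.00, H 6.00, N 2.00, O 3.00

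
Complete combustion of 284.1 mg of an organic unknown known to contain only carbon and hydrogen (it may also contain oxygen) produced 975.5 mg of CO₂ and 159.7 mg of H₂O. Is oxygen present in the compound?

no

mol C = 0.9755 g CO₂ ÷ 44.009 g/mol = 0.022166 mol
mol H = 2 × 0.1597 g H₂O ÷ 18.015 g/mol = 0.017730 mol
C and H together account for 0.28411 g — essentially the entire 0.2841 g sample — so the compound contains no oxygen.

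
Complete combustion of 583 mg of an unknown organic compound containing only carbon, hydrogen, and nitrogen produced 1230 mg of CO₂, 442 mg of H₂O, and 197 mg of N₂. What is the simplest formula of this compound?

mol C = 1.23 g CO₂ ÷ 44.009 g/mol = 0.02795 mol
mol H = 2 × 0.442 g H₂O ÷ 18.015 g/mol = 0.04907 mol
mol N = 2 × 0.197 g N₂ ÷ 28.014 g/mol = 0.01406 mol
Divide by the smallest (0.01406 mol): C 1.987, H 3.489, N 1.000
Multiplying each by 2 gives whole numbers: C 3.97, H 6.98, N 2.00

C4H7N2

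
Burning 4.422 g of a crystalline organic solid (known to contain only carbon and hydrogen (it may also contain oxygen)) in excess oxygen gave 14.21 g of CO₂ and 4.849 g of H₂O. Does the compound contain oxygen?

no

mol C = 14.21 g CO₂ ÷ 44.009 g/mol = 0.32289 mol
mol H = 2 × 4.849 g H₂O ÷ 18.015 g/mol = 0.53833 mol
C and H together account for 4.4208 g — essentially the entire 4.422 g sample — so the compound contains no oxygen.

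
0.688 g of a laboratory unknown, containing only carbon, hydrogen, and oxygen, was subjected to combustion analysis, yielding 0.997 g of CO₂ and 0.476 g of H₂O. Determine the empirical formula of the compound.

mol C = 0.997 g CO₂ ÷ 44.009 g/mol = 0.02265 mol
mol H = 2 × 0.476 g H₂O ÷ 18.015 g/mol = 0.05284 mol
mass O = 0.688 − (0.2721 + 0.05327) = 0.3626 g → mol O = 0.3626 ÷ 15.999 = 0.02267 mol
Divide by the smallest (0.02265 mol): C 1.000, H 2.333, O 1.000
Multiplying each by 3 gives whole numbers: C 3.00, H 7.00, O 3.00

C3H7O3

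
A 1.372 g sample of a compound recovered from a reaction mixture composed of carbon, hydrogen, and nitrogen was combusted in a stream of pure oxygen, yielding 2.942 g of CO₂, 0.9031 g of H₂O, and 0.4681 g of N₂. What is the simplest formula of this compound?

mol C = 2.942 g CO₂ ÷ 44.009 g/mol = 0.066850 mol
mol H = 2 × 0.9031 g H₂O ÷ 18.015 g/mol = 0.10026 mol
mol N = 2 × 0.4681 g N₂ ÷ 28.014 g/mol = 0.033419 mol
Divide by the smallest (0.033419 mol): C 2.000, H 3.000, N 1.000

C2H3N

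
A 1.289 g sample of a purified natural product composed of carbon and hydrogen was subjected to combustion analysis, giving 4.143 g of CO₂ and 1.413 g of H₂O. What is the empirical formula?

C3H5

mol C = 4.143 g CO₂ ÷ 44.009 g/mol = 0.094140 mol
mol H = 2 × 1.413 g H₂O ÷ 18.015 g/mol = 0.15687 mol
Divide by the smallest (0.094140 mol): C 1.000, H 1.666
Multiplying each by 3 gives whole numbers: C 3.00, H 5.00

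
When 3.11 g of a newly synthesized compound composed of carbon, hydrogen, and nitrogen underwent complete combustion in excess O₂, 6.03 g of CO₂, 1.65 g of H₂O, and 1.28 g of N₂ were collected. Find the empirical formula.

C3H4N2

mol C = 6.03 g CO₂ ÷ 44.009 g/mol = 0.1370 mol
mol H = 2 × 1.65 g H₂O ÷ 18.015 g/mol = 0.1832 mol
mol N = 2 × 1.28 g N₂ ÷ 28.014 g/mol = 0.09138 mol
Divide by the smallest (0.09138 mol): C 1.499, H 2.005, N 1.000
Multiplying each by 2 gives whole numbers: C 3.00, H 4.01, N 2.00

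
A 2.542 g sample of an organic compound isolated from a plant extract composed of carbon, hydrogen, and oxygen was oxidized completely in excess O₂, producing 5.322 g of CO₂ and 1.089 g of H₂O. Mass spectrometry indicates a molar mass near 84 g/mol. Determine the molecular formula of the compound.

C4H4O2

mol C = 5.322 g CO₂ ÷ 44.009 g/mol = 0.12093 mol
mol H = 2 × 1.089 g H₂O ÷ 18.015 g/mol = 0.12090 mol
mass O = 2.542 − (1.4525 + 0.12187) = 0.96765 g → mol O = 0.96765 ÷ 15.999 = 0.060482 mol
Divide by the smallest (0.060482 mol): C 1.999, H 1.999, O 1.000
Empirical formula: C2H2O
Empirical-formula mass = 42.04 g/mol; 84 ÷ 42.04 ≈ 2, so the molecular formula is C4H4O2.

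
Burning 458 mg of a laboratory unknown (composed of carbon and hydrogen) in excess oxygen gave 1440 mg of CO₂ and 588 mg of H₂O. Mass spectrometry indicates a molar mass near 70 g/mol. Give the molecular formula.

mol C = 1.44 g CO₂ ÷ 44.009 g/mol = 0.03272 mol
mol H = 2 × 0.588 g H₂O ÷ 18.015 g/mol = 0.06528 mol
Divide by the smallest (0.03272 mol): C 1.000, H 1.995
Empirical formula: CH2
Empirical-formula mass = 14.03 g/mol; 70 ÷ 14.03 ≈ 5, so the molecular formula is C5H10.

C5H10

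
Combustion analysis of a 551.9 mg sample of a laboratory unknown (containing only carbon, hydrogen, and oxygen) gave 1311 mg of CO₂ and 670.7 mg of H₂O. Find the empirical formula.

mol C = 1.311 g CO₂ ÷ 44.009 g/mol = 0.029789 mol
mol H = 2 × 0.6707 g H₂O ÷ 18.015 g/mol = 0.074460 mol
mass O = 0.5519 − (0.35780 + 0.075056) = 0.11904 g → mol O = 0.11904 ÷ 15.999 = 0.0074407 mol
Divide by the smallest (0.0074407 mol): C 4.004, H 10.007, O 1.000

C4H10O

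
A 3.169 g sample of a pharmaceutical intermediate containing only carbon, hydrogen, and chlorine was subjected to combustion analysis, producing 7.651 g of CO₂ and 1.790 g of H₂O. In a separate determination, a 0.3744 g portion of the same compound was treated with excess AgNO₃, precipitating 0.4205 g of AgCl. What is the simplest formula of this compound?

C7H8Cl

mol C = 7.651 g CO₂ ÷ 44.009 g/mol = 0.17385 mol
mol H = 2 × 1.790 g H₂O ÷ 18.015 g/mol = 0.19872 mol
From the AgCl data: mol Cl per gram of compound = (0.4205 ÷ 143.318) ÷ 0.3744 = 0.0078366 mol/g, so in the 3.169 g combustion sample mol Cl = 0.024834 mol
Divide by the smallest (0.024834 mol): C 7.000, H 8.002, Cl 1.000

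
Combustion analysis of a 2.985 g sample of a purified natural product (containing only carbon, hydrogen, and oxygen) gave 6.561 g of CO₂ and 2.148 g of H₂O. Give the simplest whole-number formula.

mol C = 6.561 g CO₂ ÷ 44.009 g/mol = 0.14908 mol
mol H = 2 × 2.148 g H₂O ÷ 18.015 g/mol = 0.23847 mol
mass O = 2.985 − (1.7906 + 0.24038) = 0.95399 g → mol O = 0.95399 ÷ 15.999 = 0.059628 mol
Divide by the smallest (0.059628 mol): C 2.500, H 3.999, O 1.000
Multiplying each by 2 gives whole numbers: C 5.00, H 8.00, O 2.00

C5H8O2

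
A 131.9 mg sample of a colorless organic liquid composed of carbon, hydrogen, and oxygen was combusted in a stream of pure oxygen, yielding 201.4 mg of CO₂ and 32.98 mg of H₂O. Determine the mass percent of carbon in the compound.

41.67%

mol C = 0.2014 g CO₂ ÷ 44.009 g/mol = 0.0045763 mol
mol H = 2 × 0.03298 g H₂O ÷ 18.015 g/mol = 0.0036614 mol
mass O = 0.1319 − (0.054966 + 0.0036907) = 0.073243 g → mol O = 0.073243 ÷ 15.999 = 0.0045780 mol
mass % C = 0.054966 g ÷ 0.1319 g × 100%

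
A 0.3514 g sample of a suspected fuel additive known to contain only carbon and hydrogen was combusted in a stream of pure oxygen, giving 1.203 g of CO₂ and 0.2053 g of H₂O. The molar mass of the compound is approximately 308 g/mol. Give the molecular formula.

C24H20

mol C = 1.203 g CO₂ ÷ 44.009 g/mol = 0.027335 mol
mol H = 2 × 0.2053 g H₂O ÷ 18.015 g/mol = 0.022792 mol
Divide by the smallest (0.022792 mol): C 1.199, H 1.000
Multiplying each by 5 gives whole numbers: C 6.00, H 5.00
Empirical formula: C6H5
Empirical-formula mass = 77.11 g/mol; 308 ÷ 77.11 ≈ 4, so the molecular formula is C24H20.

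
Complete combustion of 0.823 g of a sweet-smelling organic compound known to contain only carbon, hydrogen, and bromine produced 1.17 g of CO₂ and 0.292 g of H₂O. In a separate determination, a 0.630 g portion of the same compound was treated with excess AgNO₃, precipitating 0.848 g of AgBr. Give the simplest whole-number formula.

mol C = 1.17 g CO₂ ÷ 44.009 g/mol = 0.02659 mol
mol H = 2 × 0.292 g H₂O ÷ 18.015 g/mol = 0.03242 mol
From the AgBr data: mol Br per gram of compound = (0.848 ÷ 187.772) ÷ 0.630 = 0.007168 mol/g, so in the 0.823 g combustion sample mol Br = 0.005900 mol
Divide by the smallest (0.005900 mol): C 4.506, H 5.495, Br 1.000
Multiplying each by 2 gives whole numbers: C 9.01, H 10.99, Br 2.00

C9H11Br2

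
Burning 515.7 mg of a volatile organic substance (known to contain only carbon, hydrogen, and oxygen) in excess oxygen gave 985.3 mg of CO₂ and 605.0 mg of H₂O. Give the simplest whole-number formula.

mol C = 0.9853 g CO₂ ÷ 44.009 g/mol = 0.022389 mol
mol H = 2 × 0.6050 g H₂O ÷ 18.015 g/mol = 0.067166 mol
mass O = 0.5157 − (0.26891 + 0.067704) = 0.17909 g → mol O = 0.17909 ÷ 15.999 = 0.011194 mol
Divide by the smallest (0.011194 mol): C 2.000, H 6.000, O 1.000

C2H6O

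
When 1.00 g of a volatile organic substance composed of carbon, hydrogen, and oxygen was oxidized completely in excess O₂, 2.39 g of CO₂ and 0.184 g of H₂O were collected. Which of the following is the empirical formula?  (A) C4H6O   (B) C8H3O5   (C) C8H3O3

mol C = 2.39 g CO₂ ÷ 44.009 g/mol = 0.05431 mol
mol H = 2 × 0.184 g H₂O ÷ 18.015 g/mol = 0.02043 mol
mass O = 1.00 − (0.6523 + 0.02059) = 0.3271 g → mol O = 0.3271 ÷ 15.999 = 0.02045 mol
Divide by the smallest (0.02043 mol): C 2.659, H 1.000, O 1.001
Multiplying each by 3 gives whole numbers: C 7.98, H 3.00, O 3.00

(C) C8H3O3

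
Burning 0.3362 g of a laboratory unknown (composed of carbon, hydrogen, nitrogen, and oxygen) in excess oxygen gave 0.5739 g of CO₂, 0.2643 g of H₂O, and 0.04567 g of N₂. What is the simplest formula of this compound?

C4H9NO2

mol C = 0.5739 g CO₂ ÷ 44.009 g/mol = 0.013041 mol
mol H = 2 × 0.2643 g H₂O ÷ 18.015 g/mol = 0.029342 mol
mol N = 2 × 0.04567 g N₂ ÷ 28.014 g/mol = 0.0032605 mol
mass O = 0.3362 − (0.15663 + 0.029577 + 0.045670) = 0.10432 g → mol O = 0.10432 ÷ 15.999 = 0.0065206 mol
Divide by the smallest (0.0032605 mol): C 4.000, H 8.999, N 1.000, O 2.000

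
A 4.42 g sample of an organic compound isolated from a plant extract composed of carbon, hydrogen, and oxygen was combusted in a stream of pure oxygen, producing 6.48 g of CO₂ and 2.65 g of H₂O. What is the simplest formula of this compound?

mol C = 6.48 g CO₂ ÷ 44.009 g/mol = 0.1472 mol
mol H = 2 × 2.65 g H₂O ÷ 18.015 g/mol = 0.2942 mol
mass O = 4.42 − (1.769 + 0.2966) = 2.355 g → mol O = 2.355 ÷ 15.999 = 0.1472 mol
Divide by the smallest (0.1472 mol): C 1.000, H 1.999, O 1.000

CH2O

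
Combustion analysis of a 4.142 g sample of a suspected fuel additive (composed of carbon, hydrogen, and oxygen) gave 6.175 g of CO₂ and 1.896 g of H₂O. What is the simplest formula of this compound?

mol C = 6.175 g CO₂ ÷ 44.009 g/mol = 0.14031 mol
mol H = 2 × 1.896 g H₂O ÷ 18.015 g/mol = 0.21049 mol
mass O = 4.142 − (1.6853 + 0.21218) = 2.2445 g → mol O = 2.2445 ÷ 15.999 = 0.14029 mol
Divide by the smallest (0.14029 mol): C 1.000, H 1.500, O 1.000
Multiplying each by 2 gives whole numbers: C 2.00, H 3.00, O 2.00

C2H3O2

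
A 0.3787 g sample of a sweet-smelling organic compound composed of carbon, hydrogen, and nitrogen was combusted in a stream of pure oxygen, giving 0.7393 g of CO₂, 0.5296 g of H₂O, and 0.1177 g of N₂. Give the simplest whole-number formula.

C2H7N

mol C = 0.7393 g CO₂ ÷ 44.009 g/mol = 0.016799 mol
mol H = 2 × 0.5296 g H₂O ÷ 18.015 g/mol = 0.058795 mol
mol N = 2 × 0.1177 g N₂ ÷ 28.014 g/mol = 0.0084029 mol
Divide by the smallest (0.0084029 mol): C 1.999, H 6.997, N 1.000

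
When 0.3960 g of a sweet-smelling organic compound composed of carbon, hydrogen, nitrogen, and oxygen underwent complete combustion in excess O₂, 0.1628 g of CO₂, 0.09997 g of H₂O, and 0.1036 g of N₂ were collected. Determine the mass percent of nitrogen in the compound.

mol C = 0.1628 g CO₂ ÷ 44.009 g/mol = 0.0036992 mol
mol H = 2 × 0.09997 g H₂O ÷ 18.015 g/mol = 0.011099 mol
mol N = 2 × 0.1036 g N₂ ÷ 28.014 g/mol = 0.0073963 mol
mass O = 0.3960 − (0.044432 + 0.011187 + 0.10360) = 0.23678 g → mol O = 0.23678 ÷ 15.999 = 0.014800 mol
mass % N = 0.10360 g ÷ 0.3960 g × 100%

26.16%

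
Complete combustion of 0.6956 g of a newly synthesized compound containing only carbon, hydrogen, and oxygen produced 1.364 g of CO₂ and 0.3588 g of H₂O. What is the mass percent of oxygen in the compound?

mol C = 1.364 g CO₂ ÷ 44.009 g/mol = 0.030994 mol
mol H = 2 × 0.3588 g H₂O ÷ 18.015 g/mol = 0.039833 mol
mass O = 0.6956 − (0.37226 + 0.040152) = 0.28318 g → mol O = 0.28318 ÷ 15.999 = 0.017700 mol
mass % O = 0.28318 g ÷ 0.6956 g × 100%

40.71%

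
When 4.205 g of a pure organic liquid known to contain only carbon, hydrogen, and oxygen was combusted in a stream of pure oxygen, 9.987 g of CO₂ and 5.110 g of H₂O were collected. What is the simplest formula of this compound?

mol C = 9.987 g CO₂ ÷ 44.009 g/mol = 0.22693 mol
mol H = 2 × 5.110 g H₂O ÷ 18.015 g/mol = 0.56731 mol
mass O = 4.205 − (2.7257 + 0.57184) = 0.90749 g → mol O = 0.90749 ÷ 15.999 = 0.056722 mol
Divide by the smallest (0.056722 mol): C 4.001, H 10.002, O 1.000

C4H10O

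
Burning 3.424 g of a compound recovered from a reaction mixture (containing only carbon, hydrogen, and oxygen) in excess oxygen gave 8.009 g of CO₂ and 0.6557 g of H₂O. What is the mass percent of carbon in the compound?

mol C = 8.009 g CO₂ ÷ 44.009 g/mol = 0.18199 mol
mol H = 2 × 0.6557 g H₂O ÷ 18.015 g/mol = 0.072795 mol
mass O = 3.424 − (2.1858 + 0.073377) = 1.1648 g → mol O = 1.1648 ÷ 15.999 = 0.072804 mol
mass % C = 2.1858 g ÷ 3.424 g × 100%

63.84%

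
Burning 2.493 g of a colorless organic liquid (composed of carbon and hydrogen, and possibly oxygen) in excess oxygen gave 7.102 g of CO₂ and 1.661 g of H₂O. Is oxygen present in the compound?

yes

mol C = 7.102 g CO₂ ÷ 44.009 g/mol = 0.16138 mol
mol H = 2 × 1.661 g H₂O ÷ 18.015 g/mol = 0.18440 mol
C and H account for only 2.1242 g of the 2.493 g sample; the remaining 0.36883 g must be oxygen.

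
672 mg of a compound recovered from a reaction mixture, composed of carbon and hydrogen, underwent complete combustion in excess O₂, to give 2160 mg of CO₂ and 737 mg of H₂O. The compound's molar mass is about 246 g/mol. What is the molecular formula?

C18H30

mol C = 2.16 g CO₂ ÷ 44.009 g/mol = 0.04908 mol
mol H = 2 × 0.737 g H₂O ÷ 18.015 g/mol = 0.08182 mol
Divide by the smallest (0.04908 mol): C 1.000, H 1.667
Multiplying each by 3 gives whole numbers: C 3.00, H 5.00
Empirical formula: C3H5
Empirical-formula mass = 41.07 g/mol; 246 ÷ 41.07 ≈ 6, so the molecular formula is C18H30.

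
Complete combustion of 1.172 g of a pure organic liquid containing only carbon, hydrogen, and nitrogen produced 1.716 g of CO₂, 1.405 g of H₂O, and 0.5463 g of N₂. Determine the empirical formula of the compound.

mol C = 1.716 g CO₂ ÷ 44.009 g/mol = 0.038992 mol
mol H = 2 × 1.405 g H₂O ÷ 18.015 g/mol = 0.15598 mol
mol N = 2 × 0.5463 g N₂ ÷ 28.014 g/mol = 0.039002 mol
Divide by the smallest (0.038992 mol): C 1.000, H 4.000, N 1.000

CH4N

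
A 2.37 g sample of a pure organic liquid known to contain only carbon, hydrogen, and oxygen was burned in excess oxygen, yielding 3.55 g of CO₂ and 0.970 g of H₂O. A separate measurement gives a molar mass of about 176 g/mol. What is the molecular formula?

C6H8O6

mol C = 3.55 g CO₂ ÷ 44.009 g/mol = 0.08067 mol
mol H = 2 × 0.970 g H₂O ÷ 18.015 g/mol = 0.1077 mol
mass O = 2.37 − (0.9689 + 0.1085) = 1.293 g → mol O = 1.293 ÷ 15.999 = 0.08079 mol
Divide by the smallest (0.08067 mol): C 1.000, H 1.335, O 1.002
Multiplying each by 3 gives whole numbers: C 3.00, H 4.00, O 3.00
Empirical formula: C3H4O3
Empirical-formula mass = 88.06 g/mol; 176 ÷ 88.06 ≈ 2, so the molecular formula is C6H8O6.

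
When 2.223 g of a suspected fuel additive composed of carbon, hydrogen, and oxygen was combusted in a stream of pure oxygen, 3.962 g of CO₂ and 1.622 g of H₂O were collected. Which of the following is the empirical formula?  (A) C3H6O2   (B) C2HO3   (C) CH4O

mol C = 3.962 g CO₂ ÷ 44.009 g/mol = 0.090027 mol
mol H = 2 × 1.622 g H₂O ÷ 18.015 g/mol = 0.18007 mol
mass O = 2.223 − (1.0813 + 0.18151) = 0.96017 g → mol O = 0.96017 ÷ 15.999 = 0.060015 mol
Divide by the smallest (0.060015 mol): C 1.500, H 3.000, O 1.000
Multiplying each by 2 gives whole numbers: C 3.00, H 6.00, O 2.00

(A) C3H6O2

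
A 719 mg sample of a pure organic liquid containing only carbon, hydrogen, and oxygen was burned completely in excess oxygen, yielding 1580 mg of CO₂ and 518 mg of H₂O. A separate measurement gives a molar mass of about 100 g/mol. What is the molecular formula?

mol C = 1.58 g CO₂ ÷ 44.009 g/mol = 0.03590 mol
mol H = 2 × 0.518 g H₂O ÷ 18.015 g/mol = 0.05751 mol
mass O = 0.719 − (0.4312 + 0.05797) = 0.2298 g → mol O = 0.2298 ÷ 15.999 = 0.01436 mol
Divide by the smallest (0.01436 mol): C 2.499, H 4.003, O 1.000
Multiplying each by 2 gives whole numbers: C 5.00, H 8.01, O 2.00
Empirical formula: C5H8O2
Empirical-formula mass = 100.12 g/mol; 100 ÷ 100.12 ≈ 1, so the molecular formula is C5H8O2.

C5H8O2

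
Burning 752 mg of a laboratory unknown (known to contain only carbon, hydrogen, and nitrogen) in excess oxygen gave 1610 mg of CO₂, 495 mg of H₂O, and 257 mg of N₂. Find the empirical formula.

C2H3N

mol C = 1.61 g CO₂ ÷ 44.009 g/mol = 0.03658 mol
mol H = 2 × 0.495 g H₂O ÷ 18.015 g/mol = 0.05495 mol
mol N = 2 × 0.257 g N₂ ÷ 28.014 g/mol = 0.01835 mol
Divide by the smallest (0.01835 mol): C 1.994, H 2.995, N 1.000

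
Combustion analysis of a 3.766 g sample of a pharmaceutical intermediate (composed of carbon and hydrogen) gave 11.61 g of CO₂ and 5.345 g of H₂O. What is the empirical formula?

C4H9

mol C = 11.61 g CO₂ ÷ 44.009 g/mol = 0.26381 mol
mol H = 2 × 5.345 g H₂O ÷ 18.015 g/mol = 0.59339 mol
Divide by the smallest (0.26381 mol): C 1.000, H 2.249
Multiplying each by 4 gives whole numbers: C 4.00, H 9.00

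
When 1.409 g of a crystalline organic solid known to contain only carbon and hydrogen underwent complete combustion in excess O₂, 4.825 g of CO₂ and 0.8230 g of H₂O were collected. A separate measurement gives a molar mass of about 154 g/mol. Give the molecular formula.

C12H10

mol C = 4.825 g CO₂ ÷ 44.009 g/mol = 0.10964 mol
mol H = 2 × 0.8230 g H₂O ÷ 18.015 g/mol = 0.091368 mol
Divide by the smallest (0.091368 mol): C 1.200, H 1.000
Multiplying each by 5 gives whole numbers: C 6.00, H 5.00
Empirical formula: C6H5
Empirical-formula mass = 77.11 g/mol; 154 ÷ 77.11 ≈ 2, so the molecular formula is C12H10.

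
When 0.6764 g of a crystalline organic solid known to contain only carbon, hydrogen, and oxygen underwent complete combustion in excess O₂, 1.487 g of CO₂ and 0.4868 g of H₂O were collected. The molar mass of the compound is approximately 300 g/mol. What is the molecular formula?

mol C = 1.487 g CO₂ ÷ 44.009 g/mol = 0.033789 mol
mol H = 2 × 0.4868 g H₂O ÷ 18.015 g/mol = 0.054044 mol
mass O = 0.6764 − (0.40583 + 0.054476) = 0.21609 g → mol O = 0.21609 ÷ 15.999 = 0.013506 mol
Divide by the smallest (0.013506 mol): C 2.502, H 4.001, O 1.000
Multiplying each by 2 gives whole numbers: C 5.00, H 8.00, O 2.00
Empirical formula: C5H8O2
Empirical-formula mass = 100.12 g/mol; 300 ÷ 100.12 ≈ 3, so the molecular formula is C15H24O6.

C15H24O6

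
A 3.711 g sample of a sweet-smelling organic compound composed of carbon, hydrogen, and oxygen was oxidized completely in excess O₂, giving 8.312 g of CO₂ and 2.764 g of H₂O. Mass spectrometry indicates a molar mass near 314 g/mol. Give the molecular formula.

mol C = 8.312 g CO₂ ÷ 44.009 g/mol = 0.18887 mol
mol H = 2 × 2.764 g H₂O ÷ 18.015 g/mol = 0.30686 mol
mass O = 3.711 − (2.2685 + 0.30931) = 1.1332 g → mol O = 1.1332 ÷ 15.999 = 0.070827 mol
Divide by the smallest (0.070827 mol): C 2.667, H 4.332, O 1.000
Multiplying each by 3 gives whole numbers: C 8.00, H 13.00, O 3.00
Empirical formula: C8H13O3
Empirical-formula mass = 157.19 g/mol; 314 ÷ 157.19 ≈ 2, so the molecular formula is C16H26O6.

C16H26O6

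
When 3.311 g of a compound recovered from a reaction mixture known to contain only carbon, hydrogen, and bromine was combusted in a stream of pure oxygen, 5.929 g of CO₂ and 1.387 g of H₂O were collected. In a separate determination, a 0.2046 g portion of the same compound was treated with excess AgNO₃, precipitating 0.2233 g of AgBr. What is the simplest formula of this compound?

mol C = 5.929 g CO₂ ÷ 44.009 g/mol = 0.13472 mol
mol H = 2 × 1.387 g H₂O ÷ 18.015 g/mol = 0.15398 mol
From the AgBr data: mol Br per gram of compound = (0.2233 ÷ 187.772) ÷ 0.2046 = 0.0058124 mol/g, so in the 3.311 g combustion sample mol Br = 0.019245 mol
Divide by the smallest (0.019245 mol): C 7.000, H 8.001, Br 1.000

C7H8Br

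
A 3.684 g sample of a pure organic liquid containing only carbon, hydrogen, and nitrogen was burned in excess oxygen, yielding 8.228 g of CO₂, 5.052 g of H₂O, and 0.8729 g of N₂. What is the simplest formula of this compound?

C3H9N

mol C = 8.228 g CO₂ ÷ 44.009 g/mol = 0.18696 mol
mol H = 2 × 5.052 g H₂O ÷ 18.015 g/mol = 0.56087 mol
mol N = 2 × 0.8729 g N₂ ÷ 28.014 g/mol = 0.062319 mol
Divide by the smallest (0.062319 mol): C 3.000, H 9.000, N 1.000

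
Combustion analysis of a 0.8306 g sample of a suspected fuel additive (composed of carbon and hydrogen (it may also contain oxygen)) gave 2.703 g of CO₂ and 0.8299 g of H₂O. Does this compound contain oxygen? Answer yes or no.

no

mol C = 2.703 g CO₂ ÷ 44.009 g/mol = 0.061419 mol
mol H = 2 × 0.8299 g H₂O ÷ 18.015 g/mol = 0.092134 mol
C and H together account for 0.83058 g — essentially the entire 0.8306 g sample — so the compound contains no oxygen.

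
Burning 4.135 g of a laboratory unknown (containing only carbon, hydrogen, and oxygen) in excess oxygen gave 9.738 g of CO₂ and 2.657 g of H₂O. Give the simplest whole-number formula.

mol C = 9.738 g CO₂ ÷ 44.009 g/mol = 0.22127 mol
mol H = 2 × 2.657 g H₂O ÷ 18.015 g/mol = 0.29498 mol
mass O = 4.135 − (2.6577 + 0.29734) = 1.1800 g → mol O = 1.1800 ÷ 15.999 = 0.073752 mol
Divide by the smallest (0.073752 mol): C 3.000, H 4.000, O 1.000

C3H4O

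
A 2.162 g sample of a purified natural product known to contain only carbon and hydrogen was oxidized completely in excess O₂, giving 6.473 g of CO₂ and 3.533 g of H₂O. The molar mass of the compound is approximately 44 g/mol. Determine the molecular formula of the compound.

C3H8

mol C = 6.473 g CO₂ ÷ 44.009 g/mol = 0.14708 mol
mol H = 2 × 3.533 g H₂O ÷ 18.015 g/mol = 0.39223 mol
Divide by the smallest (0.14708 mol): C 1.000, H 2.667
Multiplying each by 3 gives whole numbers: C 3.00, H 8.00
Empirical formula: C3H8
Empirical-formula mass = 44.10 g/mol; 44 ÷ 44.10 ≈ 1, so the molecular formula is C3H8.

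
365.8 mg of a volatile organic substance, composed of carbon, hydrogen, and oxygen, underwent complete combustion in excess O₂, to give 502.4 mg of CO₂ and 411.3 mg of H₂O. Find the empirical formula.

mol C = 0.5024 g CO₂ ÷ 44.009 g/mol = 0.011416 mol
mol H = 2 × 0.4113 g H₂O ÷ 18.015 g/mol = 0.045662 mol
mass O = 0.3658 − (0.13712 + 0.046027) = 0.18266 g → mol O = 0.18266 ÷ 15.999 = 0.011417 mol
Divide by the smallest (0.011416 mol): C 1.000, H 4.000, O 1.000

CH4O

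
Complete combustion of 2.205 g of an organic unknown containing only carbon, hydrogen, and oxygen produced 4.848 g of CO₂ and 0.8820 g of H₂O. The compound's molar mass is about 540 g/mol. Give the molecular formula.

mol C = 4.848 g CO₂ ÷ 44.009 g/mol = 0.11016 mol
mol H = 2 × 0.8820 g H₂O ÷ 18.015 g/mol = 0.097918 mol
mass O = 2.205 − (1.3231 + 0.098702) = 0.78318 g → mol O = 0.78318 ÷ 15.999 = 0.048952 mol
Divide by the smallest (0.048952 mol): C 2.250, H 2.000, O 1.000
Multiplying each by 4 gives whole numbers: C 9.00, H 8.00, O 4.00
Empirical formula: C9H8O4
Empirical-formula mass = 180.16 g/mol; 540 ÷ 180.16 ≈ 3, so the molecular formula is C27H24O12.

C27H24O12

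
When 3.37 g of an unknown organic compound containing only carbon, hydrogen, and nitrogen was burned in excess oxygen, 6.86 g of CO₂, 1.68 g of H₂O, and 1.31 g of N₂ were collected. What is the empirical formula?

mol C = 6.86 g CO₂ ÷ 44.009 g/mol = 0.1559 mol
mol H = 2 × 1.68 g H₂O ÷ 18.015 g/mol = 0.1865 mol
mol N = 2 × 1.31 g N₂ ÷ 28.014 g/mol = 0.09352 mol
Divide by the smallest (0.09352 mol): C 1.667, H 1.994, N 1.000
Multiplying each by 3 gives whole numbers: C 5.00, H 5.98, N 3.00

C5H6N3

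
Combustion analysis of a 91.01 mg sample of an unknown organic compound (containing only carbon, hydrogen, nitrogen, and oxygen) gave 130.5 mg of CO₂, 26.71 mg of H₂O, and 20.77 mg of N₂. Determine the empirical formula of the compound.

mol C = 0.1305 g CO₂ ÷ 44.009 g/mol = 0.0029653 mol
mol H = 2 × 0.02671 g H₂O ÷ 18.015 g/mol = 0.0029653 mol
mol N = 2 × 0.02077 g N₂ ÷ 28.014 g/mol = 0.0014828 mol
mass O = 0.09101 − (0.035616 + 0.0029890 + 0.020770) = 0.031635 g → mol O = 0.031635 ÷ 15.999 = 0.0019773 mol
Divide by the smallest (0.0014828 mol): C 2.000, H 2.000, N 1.000, O 1.333
Multiplying each by 3 gives whole numbers: C 6.00, H 6.00, N 3.00, O 4.00

C6H6N3O4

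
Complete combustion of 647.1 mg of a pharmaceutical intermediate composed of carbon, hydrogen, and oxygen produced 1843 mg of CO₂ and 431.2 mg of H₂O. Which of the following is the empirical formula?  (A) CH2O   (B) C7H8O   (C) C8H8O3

(B) C7H8O

mol C = 1.843 g CO₂ ÷ 44.009 g/mol = 0.041878 mol
mol H = 2 × 0.4312 g H₂O ÷ 18.015 g/mol = 0.047871 mol
mass O = 0.6471 − (0.50299 + 0.048254) = 0.095852 g → mol O = 0.095852 ÷ 15.999 = 0.0059911 mol
Divide by the smallest (0.0059911 mol): C 6.990, H 7.990, O 1.000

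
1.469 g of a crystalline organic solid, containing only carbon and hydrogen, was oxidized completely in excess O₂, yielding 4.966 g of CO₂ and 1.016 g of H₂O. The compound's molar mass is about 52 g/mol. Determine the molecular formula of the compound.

mol C = 4.966 g CO₂ ÷ 44.009 g/mol = 0.11284 mol
mol H = 2 × 1.016 g H₂O ÷ 18.015 g/mol = 0.11279 mol
Divide by the smallest (0.11279 mol): C 1.000, H 1.000
Empirical formula: CH
Empirical-formula mass = 13.02 g/mol; 52 ÷ 13.02 ≈ 4, so the molecular formula is C4H4.

C4H4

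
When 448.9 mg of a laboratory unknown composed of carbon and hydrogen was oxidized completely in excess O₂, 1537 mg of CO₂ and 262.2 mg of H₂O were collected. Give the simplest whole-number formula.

mol C = 1.537 g CO₂ ÷ 44.009 g/mol = 0.034925 mol
mol H = 2 × 0.2622 g H₂O ÷ 18.015 g/mol = 0.029109 mol
Divide by the smallest (0.029109 mol): C 1.200, H 1.000
Multiplying each by 5 gives whole numbers: C 6.00, H 5.00

C6H5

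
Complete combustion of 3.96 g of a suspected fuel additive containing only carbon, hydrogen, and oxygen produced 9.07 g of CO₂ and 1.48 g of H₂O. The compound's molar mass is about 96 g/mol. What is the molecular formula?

mol C = 9.07 g CO₂ ÷ 44.009 g/mol = 0.2061 mol
mol H = 2 × 1.48 g H₂O ÷ 18.015 g/mol = 0.1643 mol
mass O = 3.96 − (2.475 + 0.1656) = 1.319 g → mol O = 1.319 ÷ 15.999 = 0.08244 mol
Divide by the smallest (0.08244 mol): C 2.500, H 1.993, O 1.000
Multiplying each by 2 gives whole numbers: C 5.00, H 3.99, O 2.00
Empirical formula: C5H4O2
Empirical-formula mass = 96.08 g/mol; 96 ÷ 96.08 ≈ 1, so the molecular formula is C5H4O2.

C5H4O2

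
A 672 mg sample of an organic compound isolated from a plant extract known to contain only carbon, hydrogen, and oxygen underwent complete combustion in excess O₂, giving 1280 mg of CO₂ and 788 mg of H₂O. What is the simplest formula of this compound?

C2H6O

mol C = 1.28 g CO₂ ÷ 44.009 g/mol = 0.02908 mol
mol H = 2 × 0.788 g H₂O ÷ 18.015 g/mol = 0.08748 mol
mass O = 0.672 − (0.3493 + 0.08818) = 0.2345 g → mol O = 0.2345 ÷ 15.999 = 0.01466 mol
Divide by the smallest (0.01466 mol): C 1.985, H 5.969, O 1.000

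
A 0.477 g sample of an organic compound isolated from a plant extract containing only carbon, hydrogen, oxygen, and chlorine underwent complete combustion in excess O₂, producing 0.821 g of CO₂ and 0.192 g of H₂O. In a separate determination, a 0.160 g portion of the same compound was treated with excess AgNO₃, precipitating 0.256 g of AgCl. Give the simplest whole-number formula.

C7H8Cl2O

mol C = 0.821 g CO₂ ÷ 44.009 g/mol = 0.01866 mol
mol H = 2 × 0.192 g H₂O ÷ 18.015 g/mol = 0.02132 mol
From the AgCl data: mol Cl per gram of compound = (0.256 ÷ 143.318) ÷ 0.160 = 0.01116 mol/g, so in the 0.477 g combustion sample mol Cl = 0.005325 mol
mass O = 0.477 − (0.2241 + 0.02149 + 0.1888) = 0.04267 g → mol O = 0.04267 ÷ 15.999 = 0.002667 mol
Divide by the smallest (0.002667 mol): C 6.995, H 7.993, Cl 1.997, O 1.000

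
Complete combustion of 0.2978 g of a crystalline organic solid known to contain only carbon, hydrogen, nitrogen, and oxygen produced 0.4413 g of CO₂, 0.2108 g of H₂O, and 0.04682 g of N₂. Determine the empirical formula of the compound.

C3H7NO2

mol C = 0.4413 g CO₂ ÷ 44.009 g/mol = 0.010027 mol
mol H = 2 × 0.2108 g H₂O ÷ 18.015 g/mol = 0.023403 mol
mol N = 2 × 0.04682 g N₂ ÷ 28.014 g/mol = 0.0033426 mol
mass O = 0.2978 − (0.12044 + 0.023590 + 0.046820) = 0.10695 g → mol O = 0.10695 ÷ 15.999 = 0.0066848 mol
Divide by the smallest (0.0033426 mol): C 3.000, H 7.001, N 1.000, O 2.000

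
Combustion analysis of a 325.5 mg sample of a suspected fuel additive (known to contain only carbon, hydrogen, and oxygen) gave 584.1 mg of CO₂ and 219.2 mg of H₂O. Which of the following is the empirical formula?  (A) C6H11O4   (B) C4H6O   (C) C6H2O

mol C = 0.5841 g CO₂ ÷ 44.009 g/mol = 0.013272 mol
mol H = 2 × 0.2192 g H₂O ÷ 18.015 g/mol = 0.024335 mol
mass O = 0.3255 − (0.15941 + 0.024530) = 0.14156 g → mol O = 0.14156 ÷ 15.999 = 0.0088478 mol
Divide by the smallest (0.0088478 mol): C 1.500, H 2.750, O 1.000
Multiplying each by 4 gives whole numbers: C 6.00, H 11.00, O 4.00

(A) C6H11O4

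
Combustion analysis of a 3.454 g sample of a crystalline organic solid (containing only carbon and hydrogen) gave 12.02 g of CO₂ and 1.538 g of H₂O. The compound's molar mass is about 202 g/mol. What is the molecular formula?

mol C = 12.02 g CO₂ ÷ 44.009 g/mol = 0.27313 mol
mol H = 2 × 1.538 g H₂O ÷ 18.015 g/mol = 0.17075 mol
Divide by the smallest (0.17075 mol): C 1.600, H 1.000
Multiplying each by 5 gives whole numbers: C 8.00, H 5.00
Empirical formula: C8H5
Empirical-formula mass = 101.13 g/mol; 202 ÷ 101.13 ≈ 2, so the molecular formula is C16H10.

C16H10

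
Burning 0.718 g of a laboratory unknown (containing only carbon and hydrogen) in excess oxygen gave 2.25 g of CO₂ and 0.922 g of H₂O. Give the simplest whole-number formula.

CH2

mol C = 2.25 g CO₂ ÷ 44.009 g/mol = 0.05113 mol
mol H = 2 × 0.922 g H₂O ÷ 18.015 g/mol = 0.1024 mol
Divide by the smallest (0.05113 mol): C 1.000, H 2.002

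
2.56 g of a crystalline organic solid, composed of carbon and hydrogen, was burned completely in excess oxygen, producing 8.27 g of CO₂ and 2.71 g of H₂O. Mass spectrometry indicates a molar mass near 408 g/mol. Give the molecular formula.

mol C = 8.27 g CO₂ ÷ 44.009 g/mol = 0.1879 mol
mol H = 2 × 2.71 g H₂O ÷ 18.015 g/mol = 0.3009 mol
Divide by the smallest (0.1879 mol): C 1.000, H 1.601
Multiplying each by 5 gives whole numbers: C 5.00, H 8.01
Empirical formula: C5H8
Empirical-formula mass = 68.12 g/mol; 408 ÷ 68.12 ≈ 6, so the molecular formula is C30H48.

C30H48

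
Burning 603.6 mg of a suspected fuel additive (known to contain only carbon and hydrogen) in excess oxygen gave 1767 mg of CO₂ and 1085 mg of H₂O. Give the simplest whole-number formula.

mol C = 1.767 g CO₂ ÷ 44.009 g/mol = 0.040151 mol
mol H = 2 × 1.085 g H₂O ÷ 18.015 g/mol = 0.12046 mol
Divide by the smallest (0.040151 mol): C 1.000, H 3.000

CH3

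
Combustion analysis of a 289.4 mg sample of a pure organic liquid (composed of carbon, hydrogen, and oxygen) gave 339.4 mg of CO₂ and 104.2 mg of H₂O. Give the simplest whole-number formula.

mol C = 0.3394 g CO₂ ÷ 44.009 g/mol = 0.0077121 mol
mol H = 2 × 0.1042 g H₂O ÷ 18.015 g/mol = 0.011568 mol
mass O = 0.2894 − (0.092630 + 0.011661) = 0.18511 g → mol O = 0.18511 ÷ 15.999 = 0.011570 mol
Divide by the smallest (0.0077121 mol): C 1.000, H 1.500, O 1.500
Multiplying each by 2 gives whole numbers: C 2.00, H 3.00, O 3.00

C2H3O3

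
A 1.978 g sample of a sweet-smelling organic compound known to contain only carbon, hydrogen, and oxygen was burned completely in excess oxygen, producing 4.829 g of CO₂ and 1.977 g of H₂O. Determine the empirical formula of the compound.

C4H8O

mol C = 4.829 g CO₂ ÷ 44.009 g/mol = 0.10973 mol
mol H = 2 × 1.977 g H₂O ÷ 18.015 g/mol = 0.21948 mol
mass O = 1.978 − (1.3179 + 0.22124) = 0.43882 g → mol O = 0.43882 ÷ 15.999 = 0.027428 mol
Divide by the smallest (0.027428 mol): C 4.001, H 8.002, O 1.000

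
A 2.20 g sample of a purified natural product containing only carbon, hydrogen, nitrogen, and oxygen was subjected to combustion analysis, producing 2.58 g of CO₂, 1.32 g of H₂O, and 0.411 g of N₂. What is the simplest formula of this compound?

C2H5NO2

mol C = 2.58 g CO₂ ÷ 44.009 g/mol = 0.05862 mol
mol H = 2 × 1.32 g H₂O ÷ 18.015 g/mol = 0.1465 mol
mol N = 2 × 0.411 g N₂ ÷ 28.014 g/mol = 0.02934 mol
mass O = 2.20 − (0.7041 + 0.1477 + 0.4110) = 0.9371 g → mol O = 0.9371 ÷ 15.999 = 0.05858 mol
Divide by the smallest (0.02934 mol): C 1.998, H 4.994, N 1.000, O 1.996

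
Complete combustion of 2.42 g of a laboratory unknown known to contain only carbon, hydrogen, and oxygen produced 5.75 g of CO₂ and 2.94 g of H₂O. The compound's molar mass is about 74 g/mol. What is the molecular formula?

mol C = 5.75 g CO₂ ÷ 44.009 g/mol = 0.1307 mol
mol H = 2 × 2.94 g H₂O ÷ 18.015 g/mol = 0.3264 mol
mass O = 2.42 − (1.569 + 0.3290) = 0.5217 g → mol O = 0.5217 ÷ 15.999 = 0.03261 mol
Divide by the smallest (0.03261 mol): C 4.007, H 10.010, O 1.000
Empirical formula: C4H10O
Empirical-formula mass = 74.12 g/mol; 74 ÷ 74.12 ≈ 1, so the molecular formula is C4H10O.

C4H10O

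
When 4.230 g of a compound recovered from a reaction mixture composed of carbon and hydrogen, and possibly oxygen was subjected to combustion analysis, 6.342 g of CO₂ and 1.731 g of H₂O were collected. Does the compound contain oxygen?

yes

mol C = 6.342 g CO₂ ÷ 44.009 g/mol = 0.14411 mol
mol H = 2 × 1.731 g H₂O ÷ 18.015 g/mol = 0.19217 mol
C and H account for only 1.9246 g of the 4.230 g sample; the remaining 2.3054 g must be oxygen.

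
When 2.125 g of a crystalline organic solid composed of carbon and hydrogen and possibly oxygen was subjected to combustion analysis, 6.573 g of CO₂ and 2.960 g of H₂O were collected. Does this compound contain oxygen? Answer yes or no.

mol C = 6.573 g CO₂ ÷ 44.009 g/mol = 0.14936 mol
mol H = 2 × 2.960 g H₂O ÷ 18.015 g/mol = 0.32862 mol
C and H together account for 2.1252 g — essentially the entire 2.125 g sample — so the compound contains no oxygen.

no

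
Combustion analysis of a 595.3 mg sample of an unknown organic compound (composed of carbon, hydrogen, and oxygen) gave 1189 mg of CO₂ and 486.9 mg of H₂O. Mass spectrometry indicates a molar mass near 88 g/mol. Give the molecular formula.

mol C = 1.189 g CO₂ ÷ 44.009 g/mol = 0.027017 mol
mol H = 2 × 0.4869 g H₂O ÷ 18.015 g/mol = 0.054055 mol
mass O = 0.5953 − (0.32450 + 0.054487) = 0.21631 g → mol O = 0.21631 ÷ 15.999 = 0.013520 mol
Divide by the smallest (0.013520 mol): C 1.998, H 3.998, O 1.000
Empirical formula: C2H4O
Empirical-formula mass = 44.05 g/mol; 88 ÷ 44.05 ≈ 2, so the molecular formula is C4H8O2.

C4H8O2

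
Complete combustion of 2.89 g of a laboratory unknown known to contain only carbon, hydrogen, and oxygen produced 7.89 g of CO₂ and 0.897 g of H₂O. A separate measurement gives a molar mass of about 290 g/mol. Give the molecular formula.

C18H10O4

mol C = 7.89 g CO₂ ÷ 44.009 g/mol = 0.1793 mol
mol H = 2 × 0.897 g H₂O ÷ 18.015 g/mol = 0.09958 mol
mass O = 2.89 − (2.153 + 0.1004) = 0.6363 g → mol O = 0.6363 ÷ 15.999 = 0.03977 mol
Divide by the smallest (0.03977 mol): C 4.508, H 2.504, O 1.000
Multiplying each by 2 gives whole numbers: C 9.02, H 5.01, O 2.00
Empirical formula: C9H5O2
Empirical-formula mass = 145.14 g/mol; 290 ÷ 145.14 ≈ 2, so the molecular formula is C18H10O4.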